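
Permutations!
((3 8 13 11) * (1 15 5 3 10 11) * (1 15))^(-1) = [0, 1, 2, 5, 4, 15, 6, 7, 3, 9, 11, 10, 12, 8, 14, 13] = (3 5 15 13 8)(10 11)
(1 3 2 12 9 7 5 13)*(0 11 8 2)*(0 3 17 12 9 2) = (0 11 8)(1 17 12 2 9 7 5 13) = [11, 17, 9, 3, 4, 13, 6, 5, 0, 7, 10, 8, 2, 1, 14, 15, 16, 12]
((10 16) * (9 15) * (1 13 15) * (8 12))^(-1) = (1 9 15 13)(8 12)(10 16) = [0, 9, 2, 3, 4, 5, 6, 7, 12, 15, 16, 11, 8, 1, 14, 13, 10]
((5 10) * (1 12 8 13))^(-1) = (1 13 8 12)(5 10) = [0, 13, 2, 3, 4, 10, 6, 7, 12, 9, 5, 11, 1, 8]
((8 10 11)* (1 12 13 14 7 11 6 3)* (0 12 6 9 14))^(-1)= (0 13 12)(1 3 6)(7 14 9 10 8 11)= [13, 3, 2, 6, 4, 5, 1, 14, 11, 10, 8, 7, 0, 12, 9]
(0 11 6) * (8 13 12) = (0 11 6)(8 13 12) = [11, 1, 2, 3, 4, 5, 0, 7, 13, 9, 10, 6, 8, 12]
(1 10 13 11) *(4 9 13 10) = (1 4 9 13 11) = [0, 4, 2, 3, 9, 5, 6, 7, 8, 13, 10, 1, 12, 11]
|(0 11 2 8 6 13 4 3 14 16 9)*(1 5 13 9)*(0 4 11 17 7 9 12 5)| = |(0 17 7 9 4 3 14 16 1)(2 8 6 12 5 13 11)| = 63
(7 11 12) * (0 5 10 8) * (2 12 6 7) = [5, 1, 12, 3, 4, 10, 7, 11, 0, 9, 8, 6, 2] = (0 5 10 8)(2 12)(6 7 11)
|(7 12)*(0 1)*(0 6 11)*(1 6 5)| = 6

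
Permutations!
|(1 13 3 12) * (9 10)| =4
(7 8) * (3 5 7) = [0, 1, 2, 5, 4, 7, 6, 8, 3] = (3 5 7 8)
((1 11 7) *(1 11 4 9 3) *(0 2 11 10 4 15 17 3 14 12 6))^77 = (0 14 10 2 12 4 11 6 9 7)(1 15 17 3) = [14, 15, 12, 1, 11, 5, 9, 0, 8, 7, 2, 6, 4, 13, 10, 17, 16, 3]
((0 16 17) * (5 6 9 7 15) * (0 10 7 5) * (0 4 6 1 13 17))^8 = [0, 9, 2, 3, 7, 6, 15, 17, 8, 4, 13, 11, 12, 5, 14, 10, 16, 1] = (1 9 4 7 17)(5 6 15 10 13)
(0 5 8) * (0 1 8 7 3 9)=(0 5 7 3 9)(1 8)=[5, 8, 2, 9, 4, 7, 6, 3, 1, 0]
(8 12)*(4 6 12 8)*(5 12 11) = (4 6 11 5 12) = [0, 1, 2, 3, 6, 12, 11, 7, 8, 9, 10, 5, 4]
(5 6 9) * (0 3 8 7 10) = [3, 1, 2, 8, 4, 6, 9, 10, 7, 5, 0] = (0 3 8 7 10)(5 6 9)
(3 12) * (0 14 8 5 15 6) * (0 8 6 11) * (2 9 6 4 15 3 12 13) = (0 14 4 15 11)(2 9 6 8 5 3 13) = [14, 1, 9, 13, 15, 3, 8, 7, 5, 6, 10, 0, 12, 2, 4, 11]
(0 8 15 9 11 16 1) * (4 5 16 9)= (0 8 15 4 5 16 1)(9 11)= [8, 0, 2, 3, 5, 16, 6, 7, 15, 11, 10, 9, 12, 13, 14, 4, 1]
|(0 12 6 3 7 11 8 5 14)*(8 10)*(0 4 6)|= |(0 12)(3 7 11 10 8 5 14 4 6)|= 18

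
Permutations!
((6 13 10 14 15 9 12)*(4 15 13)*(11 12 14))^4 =(4 13 6 14 12 9 11 15 10) =[0, 1, 2, 3, 13, 5, 14, 7, 8, 11, 4, 15, 9, 6, 12, 10]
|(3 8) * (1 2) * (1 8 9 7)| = 6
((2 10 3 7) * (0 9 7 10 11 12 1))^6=[1, 12, 7, 3, 4, 5, 6, 9, 8, 0, 10, 2, 11]=(0 1 12 11 2 7 9)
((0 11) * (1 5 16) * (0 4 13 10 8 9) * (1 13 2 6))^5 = [1, 8, 13, 3, 16, 9, 10, 7, 2, 6, 4, 5, 12, 11, 14, 15, 0] = (0 1 8 2 13 11 5 9 6 10 4 16)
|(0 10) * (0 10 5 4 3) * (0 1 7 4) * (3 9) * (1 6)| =6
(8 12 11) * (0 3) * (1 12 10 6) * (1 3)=[1, 12, 2, 0, 4, 5, 3, 7, 10, 9, 6, 8, 11]=(0 1 12 11 8 10 6 3)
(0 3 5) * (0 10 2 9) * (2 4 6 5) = (0 3 2 9)(4 6 5 10) = [3, 1, 9, 2, 6, 10, 5, 7, 8, 0, 4]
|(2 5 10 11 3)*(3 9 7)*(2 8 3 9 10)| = |(2 5)(3 8)(7 9)(10 11)| = 2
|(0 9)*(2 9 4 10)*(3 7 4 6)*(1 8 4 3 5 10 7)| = 30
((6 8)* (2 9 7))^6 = (9) = [0, 1, 2, 3, 4, 5, 6, 7, 8, 9]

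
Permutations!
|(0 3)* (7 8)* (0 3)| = 2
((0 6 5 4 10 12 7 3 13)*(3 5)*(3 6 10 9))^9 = (13) = [0, 1, 2, 3, 4, 5, 6, 7, 8, 9, 10, 11, 12, 13]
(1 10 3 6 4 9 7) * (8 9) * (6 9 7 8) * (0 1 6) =(0 1 10 3 9 8 7 6 4) =[1, 10, 2, 9, 0, 5, 4, 6, 7, 8, 3]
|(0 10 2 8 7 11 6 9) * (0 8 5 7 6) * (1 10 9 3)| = 11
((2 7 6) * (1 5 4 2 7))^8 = (7) = [0, 1, 2, 3, 4, 5, 6, 7]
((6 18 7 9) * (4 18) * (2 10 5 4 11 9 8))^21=[0, 1, 2, 3, 4, 5, 6, 7, 8, 9, 10, 11, 12, 13, 14, 15, 16, 17, 18]=(18)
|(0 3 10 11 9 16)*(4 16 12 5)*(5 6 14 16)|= |(0 3 10 11 9 12 6 14 16)(4 5)|= 18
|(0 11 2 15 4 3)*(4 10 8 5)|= |(0 11 2 15 10 8 5 4 3)|= 9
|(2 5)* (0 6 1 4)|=4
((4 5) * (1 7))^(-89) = (1 7)(4 5) = [0, 7, 2, 3, 5, 4, 6, 1]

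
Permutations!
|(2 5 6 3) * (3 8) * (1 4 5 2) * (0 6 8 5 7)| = |(0 6 5 8 3 1 4 7)| = 8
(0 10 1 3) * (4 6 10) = (0 4 6 10 1 3) = [4, 3, 2, 0, 6, 5, 10, 7, 8, 9, 1]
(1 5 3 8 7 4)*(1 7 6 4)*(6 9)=(1 5 3 8 9 6 4 7)=[0, 5, 2, 8, 7, 3, 4, 1, 9, 6]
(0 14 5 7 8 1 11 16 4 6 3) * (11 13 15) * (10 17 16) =(0 14 5 7 8 1 13 15 11 10 17 16 4 6 3) =[14, 13, 2, 0, 6, 7, 3, 8, 1, 9, 17, 10, 12, 15, 5, 11, 4, 16]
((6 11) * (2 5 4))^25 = (2 5 4)(6 11) = [0, 1, 5, 3, 2, 4, 11, 7, 8, 9, 10, 6]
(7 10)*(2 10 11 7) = [0, 1, 10, 3, 4, 5, 6, 11, 8, 9, 2, 7] = (2 10)(7 11)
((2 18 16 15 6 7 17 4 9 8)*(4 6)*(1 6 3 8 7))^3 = (1 6)(2 15 7 8 16 9 3 18 4 17) = [0, 6, 15, 18, 17, 5, 1, 8, 16, 3, 10, 11, 12, 13, 14, 7, 9, 2, 4]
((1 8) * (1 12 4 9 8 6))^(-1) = (1 6)(4 12 8 9) = [0, 6, 2, 3, 12, 5, 1, 7, 9, 4, 10, 11, 8]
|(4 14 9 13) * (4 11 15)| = |(4 14 9 13 11 15)| = 6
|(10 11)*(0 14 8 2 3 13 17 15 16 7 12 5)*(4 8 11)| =15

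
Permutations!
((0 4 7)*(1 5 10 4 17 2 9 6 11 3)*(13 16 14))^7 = (0 1 2 10 6 7 3 17 5 9 4 11)(13 16 14) = [1, 2, 10, 17, 11, 9, 7, 3, 8, 4, 6, 0, 12, 16, 13, 15, 14, 5]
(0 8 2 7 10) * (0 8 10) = (0 10 8 2 7) = [10, 1, 7, 3, 4, 5, 6, 0, 2, 9, 8]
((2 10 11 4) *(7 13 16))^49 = (2 10 11 4)(7 13 16) = [0, 1, 10, 3, 2, 5, 6, 13, 8, 9, 11, 4, 12, 16, 14, 15, 7]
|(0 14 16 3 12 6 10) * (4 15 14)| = 9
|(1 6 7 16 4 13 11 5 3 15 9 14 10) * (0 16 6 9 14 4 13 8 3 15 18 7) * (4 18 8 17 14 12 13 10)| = 120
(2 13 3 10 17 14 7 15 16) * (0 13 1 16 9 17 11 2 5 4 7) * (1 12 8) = (0 13 3 10 11 2 12 8 1 16 5 4 7 15 9 17 14) = [13, 16, 12, 10, 7, 4, 6, 15, 1, 17, 11, 2, 8, 3, 0, 9, 5, 14]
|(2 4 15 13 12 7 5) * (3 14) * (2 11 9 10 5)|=|(2 4 15 13 12 7)(3 14)(5 11 9 10)|=12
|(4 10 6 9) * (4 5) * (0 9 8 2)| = |(0 9 5 4 10 6 8 2)| = 8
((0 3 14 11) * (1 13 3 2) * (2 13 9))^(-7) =[14, 2, 9, 0, 4, 5, 6, 7, 8, 1, 10, 3, 12, 11, 13] =(0 14 13 11 3)(1 2 9)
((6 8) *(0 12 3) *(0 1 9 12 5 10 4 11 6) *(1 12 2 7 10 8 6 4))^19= (0 5 8)(1 10 7 2 9)(3 12)(4 11)= [5, 10, 9, 12, 11, 8, 6, 2, 0, 1, 7, 4, 3]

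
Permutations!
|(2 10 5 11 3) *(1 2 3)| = |(1 2 10 5 11)| = 5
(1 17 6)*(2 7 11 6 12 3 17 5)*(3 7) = (1 5 2 3 17 12 7 11 6) = [0, 5, 3, 17, 4, 2, 1, 11, 8, 9, 10, 6, 7, 13, 14, 15, 16, 12]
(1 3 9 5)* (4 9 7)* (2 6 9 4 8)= (1 3 7 8 2 6 9 5)= [0, 3, 6, 7, 4, 1, 9, 8, 2, 5]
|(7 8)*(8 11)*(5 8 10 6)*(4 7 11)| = |(4 7)(5 8 11 10 6)| = 10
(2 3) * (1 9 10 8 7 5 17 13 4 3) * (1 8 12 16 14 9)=(2 8 7 5 17 13 4 3)(9 10 12 16 14)=[0, 1, 8, 2, 3, 17, 6, 5, 7, 10, 12, 11, 16, 4, 9, 15, 14, 13]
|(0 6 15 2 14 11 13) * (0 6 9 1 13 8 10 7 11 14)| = |(0 9 1 13 6 15 2)(7 11 8 10)| = 28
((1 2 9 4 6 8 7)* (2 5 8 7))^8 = [0, 1, 2, 3, 4, 5, 6, 7, 8, 9] = (9)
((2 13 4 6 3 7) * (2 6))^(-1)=[0, 1, 4, 6, 13, 5, 7, 3, 8, 9, 10, 11, 12, 2]=(2 4 13)(3 6 7)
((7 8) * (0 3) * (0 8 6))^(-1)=(0 6 7 8 3)=[6, 1, 2, 0, 4, 5, 7, 8, 3]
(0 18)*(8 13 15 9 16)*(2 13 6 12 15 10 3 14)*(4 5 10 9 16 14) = (0 18)(2 13 9 14)(3 4 5 10)(6 12 15 16 8) = [18, 1, 13, 4, 5, 10, 12, 7, 6, 14, 3, 11, 15, 9, 2, 16, 8, 17, 0]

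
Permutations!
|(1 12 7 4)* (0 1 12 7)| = |(0 1 7 4 12)| = 5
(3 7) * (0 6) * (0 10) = (0 6 10)(3 7) = [6, 1, 2, 7, 4, 5, 10, 3, 8, 9, 0]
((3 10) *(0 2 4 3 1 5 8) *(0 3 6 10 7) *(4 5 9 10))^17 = (0 7 3 8 5 2)(1 10 9)(4 6) = [7, 10, 0, 8, 6, 2, 4, 3, 5, 1, 9]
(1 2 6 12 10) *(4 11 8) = (1 2 6 12 10)(4 11 8) = [0, 2, 6, 3, 11, 5, 12, 7, 4, 9, 1, 8, 10]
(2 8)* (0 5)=(0 5)(2 8)=[5, 1, 8, 3, 4, 0, 6, 7, 2]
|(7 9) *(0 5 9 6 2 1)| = 7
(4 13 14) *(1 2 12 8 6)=(1 2 12 8 6)(4 13 14)=[0, 2, 12, 3, 13, 5, 1, 7, 6, 9, 10, 11, 8, 14, 4]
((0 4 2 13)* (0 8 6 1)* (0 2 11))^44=(0 11 4)(1 6 8 13 2)=[11, 6, 1, 3, 0, 5, 8, 7, 13, 9, 10, 4, 12, 2]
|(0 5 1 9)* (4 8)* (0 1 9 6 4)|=|(0 5 9 1 6 4 8)|=7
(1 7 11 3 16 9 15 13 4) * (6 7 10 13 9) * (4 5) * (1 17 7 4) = (1 10 13 5)(3 16 6 4 17 7 11)(9 15) = [0, 10, 2, 16, 17, 1, 4, 11, 8, 15, 13, 3, 12, 5, 14, 9, 6, 7]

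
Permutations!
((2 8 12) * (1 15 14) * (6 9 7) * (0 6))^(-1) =[7, 14, 12, 3, 4, 5, 0, 9, 2, 6, 10, 11, 8, 13, 15, 1] =(0 7 9 6)(1 14 15)(2 12 8)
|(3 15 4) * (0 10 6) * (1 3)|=|(0 10 6)(1 3 15 4)|=12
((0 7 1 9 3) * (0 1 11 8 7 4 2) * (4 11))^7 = (0 11 8 7 4 2)(1 9 3) = [11, 9, 0, 1, 2, 5, 6, 4, 7, 3, 10, 8]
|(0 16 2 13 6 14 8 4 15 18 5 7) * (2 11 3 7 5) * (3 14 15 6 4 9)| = |(0 16 11 14 8 9 3 7)(2 13 4 6 15 18)| = 24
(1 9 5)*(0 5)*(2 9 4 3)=[5, 4, 9, 2, 3, 1, 6, 7, 8, 0]=(0 5 1 4 3 2 9)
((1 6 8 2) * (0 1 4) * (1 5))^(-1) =(0 4 2 8 6 1 5) =[4, 5, 8, 3, 2, 0, 1, 7, 6]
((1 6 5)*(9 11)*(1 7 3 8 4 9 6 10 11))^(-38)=(1 11 5 3 4)(6 7 8 9 10)=[0, 11, 2, 4, 1, 3, 7, 8, 9, 10, 6, 5]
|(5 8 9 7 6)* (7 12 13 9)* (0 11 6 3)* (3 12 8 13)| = 10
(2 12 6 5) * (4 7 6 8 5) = (2 12 8 5)(4 7 6) = [0, 1, 12, 3, 7, 2, 4, 6, 5, 9, 10, 11, 8]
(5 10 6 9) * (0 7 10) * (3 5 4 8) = (0 7 10 6 9 4 8 3 5) = [7, 1, 2, 5, 8, 0, 9, 10, 3, 4, 6]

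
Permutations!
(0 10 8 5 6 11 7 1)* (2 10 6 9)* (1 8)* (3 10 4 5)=[6, 0, 4, 10, 5, 9, 11, 8, 3, 2, 1, 7]=(0 6 11 7 8 3 10 1)(2 4 5 9)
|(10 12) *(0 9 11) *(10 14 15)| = 12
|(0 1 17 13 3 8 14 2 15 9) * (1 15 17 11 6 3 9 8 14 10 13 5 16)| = |(0 15 8 10 13 9)(1 11 6 3 14 2 17 5 16)| = 18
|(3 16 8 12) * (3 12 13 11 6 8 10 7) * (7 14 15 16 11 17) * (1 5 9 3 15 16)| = 33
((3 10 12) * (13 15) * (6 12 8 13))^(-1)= (3 12 6 15 13 8 10)= [0, 1, 2, 12, 4, 5, 15, 7, 10, 9, 3, 11, 6, 8, 14, 13]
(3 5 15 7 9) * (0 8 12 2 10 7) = (0 8 12 2 10 7 9 3 5 15) = [8, 1, 10, 5, 4, 15, 6, 9, 12, 3, 7, 11, 2, 13, 14, 0]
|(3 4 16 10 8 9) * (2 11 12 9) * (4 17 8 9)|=|(2 11 12 4 16 10 9 3 17 8)|=10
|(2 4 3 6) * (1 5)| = 4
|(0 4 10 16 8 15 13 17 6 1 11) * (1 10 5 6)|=12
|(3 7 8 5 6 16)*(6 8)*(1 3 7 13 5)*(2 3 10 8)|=|(1 10 8)(2 3 13 5)(6 16 7)|=12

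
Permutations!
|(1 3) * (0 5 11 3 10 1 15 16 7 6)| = 8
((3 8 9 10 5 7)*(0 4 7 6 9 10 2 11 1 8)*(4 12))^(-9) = (0 12 4 7 3)(1 11 2 9 6 5 10 8) = [12, 11, 9, 0, 7, 10, 5, 3, 1, 6, 8, 2, 4]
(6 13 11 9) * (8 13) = [0, 1, 2, 3, 4, 5, 8, 7, 13, 6, 10, 9, 12, 11] = (6 8 13 11 9)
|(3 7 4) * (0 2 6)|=3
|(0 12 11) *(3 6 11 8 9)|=7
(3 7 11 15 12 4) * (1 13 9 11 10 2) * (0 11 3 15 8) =[11, 13, 1, 7, 15, 5, 6, 10, 0, 3, 2, 8, 4, 9, 14, 12] =(0 11 8)(1 13 9 3 7 10 2)(4 15 12)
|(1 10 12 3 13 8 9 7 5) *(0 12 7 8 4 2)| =|(0 12 3 13 4 2)(1 10 7 5)(8 9)| =12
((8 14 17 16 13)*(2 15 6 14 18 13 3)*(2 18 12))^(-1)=[0, 1, 12, 16, 4, 5, 15, 7, 13, 9, 10, 11, 8, 18, 6, 2, 17, 14, 3]=(2 12 8 13 18 3 16 17 14 6 15)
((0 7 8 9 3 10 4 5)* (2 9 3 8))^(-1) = (0 5 4 10 3 8 9 2 7) = [5, 1, 7, 8, 10, 4, 6, 0, 9, 2, 3]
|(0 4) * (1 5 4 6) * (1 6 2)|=|(6)(0 2 1 5 4)|=5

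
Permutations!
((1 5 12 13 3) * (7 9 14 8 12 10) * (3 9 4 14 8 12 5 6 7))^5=(1 12 10 4 8 6 13 3 14 5 7 9)=[0, 12, 2, 14, 8, 7, 13, 9, 6, 1, 4, 11, 10, 3, 5]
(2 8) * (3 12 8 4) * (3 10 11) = [0, 1, 4, 12, 10, 5, 6, 7, 2, 9, 11, 3, 8] = (2 4 10 11 3 12 8)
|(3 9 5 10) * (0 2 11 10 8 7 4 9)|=5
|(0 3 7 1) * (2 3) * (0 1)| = |(0 2 3 7)| = 4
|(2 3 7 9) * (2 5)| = 5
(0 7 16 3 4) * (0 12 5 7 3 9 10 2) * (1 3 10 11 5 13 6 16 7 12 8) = [10, 3, 0, 4, 8, 12, 16, 7, 1, 11, 2, 5, 13, 6, 14, 15, 9] = (0 10 2)(1 3 4 8)(5 12 13 6 16 9 11)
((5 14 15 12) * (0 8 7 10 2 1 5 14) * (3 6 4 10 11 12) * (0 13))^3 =(0 11 15 4 1)(2 13 7 14 6)(3 10 5 8 12) =[11, 0, 13, 10, 1, 8, 2, 14, 12, 9, 5, 15, 3, 7, 6, 4]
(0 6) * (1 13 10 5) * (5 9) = [6, 13, 2, 3, 4, 1, 0, 7, 8, 5, 9, 11, 12, 10] = (0 6)(1 13 10 9 5)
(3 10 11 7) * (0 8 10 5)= (0 8 10 11 7 3 5)= [8, 1, 2, 5, 4, 0, 6, 3, 10, 9, 11, 7]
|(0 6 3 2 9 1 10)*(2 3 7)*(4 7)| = 8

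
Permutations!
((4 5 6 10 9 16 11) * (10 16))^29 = (4 11 16 6 5)(9 10) = [0, 1, 2, 3, 11, 4, 5, 7, 8, 10, 9, 16, 12, 13, 14, 15, 6]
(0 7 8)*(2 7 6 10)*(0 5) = (0 6 10 2 7 8 5) = [6, 1, 7, 3, 4, 0, 10, 8, 5, 9, 2]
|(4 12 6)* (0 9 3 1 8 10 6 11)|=10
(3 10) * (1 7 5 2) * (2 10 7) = [0, 2, 1, 7, 4, 10, 6, 5, 8, 9, 3] = (1 2)(3 7 5 10)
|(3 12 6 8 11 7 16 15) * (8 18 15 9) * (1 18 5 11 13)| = |(1 18 15 3 12 6 5 11 7 16 9 8 13)| = 13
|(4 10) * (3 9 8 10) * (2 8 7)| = 7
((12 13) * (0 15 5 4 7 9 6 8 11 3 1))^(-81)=[8, 6, 2, 9, 1, 3, 5, 0, 4, 15, 10, 7, 13, 12, 14, 11]=(0 8 4 1 6 5 3 9 15 11 7)(12 13)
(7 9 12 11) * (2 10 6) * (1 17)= (1 17)(2 10 6)(7 9 12 11)= [0, 17, 10, 3, 4, 5, 2, 9, 8, 12, 6, 7, 11, 13, 14, 15, 16, 1]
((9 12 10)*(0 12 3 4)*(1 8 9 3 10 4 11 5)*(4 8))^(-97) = (0 9 11 4 8 3 1 12 10 5) = [9, 12, 2, 1, 8, 0, 6, 7, 3, 11, 5, 4, 10]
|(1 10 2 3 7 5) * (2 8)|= 7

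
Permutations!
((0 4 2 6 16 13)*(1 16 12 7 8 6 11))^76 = (0 13 16 1 11 2 4) = [13, 11, 4, 3, 0, 5, 6, 7, 8, 9, 10, 2, 12, 16, 14, 15, 1]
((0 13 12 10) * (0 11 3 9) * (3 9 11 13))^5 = [3, 1, 2, 11, 4, 5, 6, 7, 8, 0, 12, 9, 13, 10] = (0 3 11 9)(10 12 13)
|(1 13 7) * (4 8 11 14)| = 12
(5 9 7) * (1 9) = (1 9 7 5) = [0, 9, 2, 3, 4, 1, 6, 5, 8, 7]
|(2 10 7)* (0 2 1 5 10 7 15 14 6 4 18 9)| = |(0 2 7 1 5 10 15 14 6 4 18 9)| = 12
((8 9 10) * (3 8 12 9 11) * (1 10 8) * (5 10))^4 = (1 9)(3 12)(5 8)(10 11) = [0, 9, 2, 12, 4, 8, 6, 7, 5, 1, 11, 10, 3]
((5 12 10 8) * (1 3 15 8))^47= [0, 12, 2, 10, 4, 15, 6, 7, 3, 9, 5, 11, 8, 13, 14, 1]= (1 12 8 3 10 5 15)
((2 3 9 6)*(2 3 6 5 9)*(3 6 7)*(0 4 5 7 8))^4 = [7, 1, 5, 4, 3, 2, 6, 0, 9, 8] = (0 7)(2 5)(3 4)(8 9)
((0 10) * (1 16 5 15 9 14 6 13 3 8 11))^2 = (1 5 9 6 3 11 16 15 14 13 8) = [0, 5, 2, 11, 4, 9, 3, 7, 1, 6, 10, 16, 12, 8, 13, 14, 15]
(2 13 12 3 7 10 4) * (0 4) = [4, 1, 13, 7, 2, 5, 6, 10, 8, 9, 0, 11, 3, 12] = (0 4 2 13 12 3 7 10)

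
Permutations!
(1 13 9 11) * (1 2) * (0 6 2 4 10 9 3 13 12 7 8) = (0 6 2 1 12 7 8)(3 13)(4 10 9 11) = [6, 12, 1, 13, 10, 5, 2, 8, 0, 11, 9, 4, 7, 3]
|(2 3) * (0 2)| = |(0 2 3)| = 3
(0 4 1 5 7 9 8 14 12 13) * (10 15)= (0 4 1 5 7 9 8 14 12 13)(10 15)= [4, 5, 2, 3, 1, 7, 6, 9, 14, 8, 15, 11, 13, 0, 12, 10]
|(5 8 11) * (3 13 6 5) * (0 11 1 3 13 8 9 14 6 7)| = |(0 11 13 7)(1 3 8)(5 9 14 6)| = 12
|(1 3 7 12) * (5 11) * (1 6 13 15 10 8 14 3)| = |(3 7 12 6 13 15 10 8 14)(5 11)| = 18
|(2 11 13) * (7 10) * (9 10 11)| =6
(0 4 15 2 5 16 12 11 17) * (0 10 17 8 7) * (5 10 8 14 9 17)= (0 4 15 2 10 5 16 12 11 14 9 17 8 7)= [4, 1, 10, 3, 15, 16, 6, 0, 7, 17, 5, 14, 11, 13, 9, 2, 12, 8]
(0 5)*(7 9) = (0 5)(7 9) = [5, 1, 2, 3, 4, 0, 6, 9, 8, 7]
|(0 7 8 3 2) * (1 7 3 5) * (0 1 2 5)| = 7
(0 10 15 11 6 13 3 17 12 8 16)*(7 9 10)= (0 7 9 10 15 11 6 13 3 17 12 8 16)= [7, 1, 2, 17, 4, 5, 13, 9, 16, 10, 15, 6, 8, 3, 14, 11, 0, 12]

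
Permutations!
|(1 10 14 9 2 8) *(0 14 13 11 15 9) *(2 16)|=|(0 14)(1 10 13 11 15 9 16 2 8)|=18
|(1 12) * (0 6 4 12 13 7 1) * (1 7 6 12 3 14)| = 6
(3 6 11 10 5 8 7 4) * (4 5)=[0, 1, 2, 6, 3, 8, 11, 5, 7, 9, 4, 10]=(3 6 11 10 4)(5 8 7)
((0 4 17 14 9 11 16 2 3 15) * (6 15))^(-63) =(0 14 16 6 4 9 2 15 17 11 3) =[14, 1, 15, 0, 9, 5, 4, 7, 8, 2, 10, 3, 12, 13, 16, 17, 6, 11]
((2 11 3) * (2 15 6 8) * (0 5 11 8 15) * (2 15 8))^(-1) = (0 3 11 5)(6 15 8) = [3, 1, 2, 11, 4, 0, 15, 7, 6, 9, 10, 5, 12, 13, 14, 8]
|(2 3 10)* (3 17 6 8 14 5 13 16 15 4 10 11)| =22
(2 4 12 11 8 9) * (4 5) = [0, 1, 5, 3, 12, 4, 6, 7, 9, 2, 10, 8, 11] = (2 5 4 12 11 8 9)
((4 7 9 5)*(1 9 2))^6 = (9) = [0, 1, 2, 3, 4, 5, 6, 7, 8, 9]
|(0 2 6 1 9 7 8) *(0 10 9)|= 4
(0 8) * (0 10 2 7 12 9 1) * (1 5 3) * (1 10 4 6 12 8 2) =(0 2 7 8 4 6 12 9 5 3 10 1) =[2, 0, 7, 10, 6, 3, 12, 8, 4, 5, 1, 11, 9]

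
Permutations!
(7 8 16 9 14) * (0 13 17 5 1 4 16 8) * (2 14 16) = (0 13 17 5 1 4 2 14 7)(9 16) = [13, 4, 14, 3, 2, 1, 6, 0, 8, 16, 10, 11, 12, 17, 7, 15, 9, 5]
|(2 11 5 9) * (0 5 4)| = 6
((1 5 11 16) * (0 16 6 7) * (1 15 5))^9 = [15, 1, 2, 3, 4, 6, 0, 16, 8, 9, 10, 7, 12, 13, 14, 11, 5] = (0 15 11 7 16 5 6)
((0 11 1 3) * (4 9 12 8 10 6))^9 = [11, 3, 2, 0, 8, 5, 12, 7, 4, 10, 9, 1, 6] = (0 11 1 3)(4 8)(6 12)(9 10)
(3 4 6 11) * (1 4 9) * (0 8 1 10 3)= (0 8 1 4 6 11)(3 9 10)= [8, 4, 2, 9, 6, 5, 11, 7, 1, 10, 3, 0]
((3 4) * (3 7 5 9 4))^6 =[0, 1, 2, 3, 5, 4, 6, 9, 8, 7] =(4 5)(7 9)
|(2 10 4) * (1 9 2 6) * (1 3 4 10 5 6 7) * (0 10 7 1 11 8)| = 35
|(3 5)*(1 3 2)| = |(1 3 5 2)| = 4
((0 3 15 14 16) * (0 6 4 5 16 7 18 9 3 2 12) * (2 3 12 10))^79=(0 12 9 18 7 14 15 3)(2 10)(4 6 16 5)=[12, 1, 10, 0, 6, 4, 16, 14, 8, 18, 2, 11, 9, 13, 15, 3, 5, 17, 7]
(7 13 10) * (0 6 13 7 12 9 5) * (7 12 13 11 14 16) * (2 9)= (0 6 11 14 16 7 12 2 9 5)(10 13)= [6, 1, 9, 3, 4, 0, 11, 12, 8, 5, 13, 14, 2, 10, 16, 15, 7]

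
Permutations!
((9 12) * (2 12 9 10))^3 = (12) = [0, 1, 2, 3, 4, 5, 6, 7, 8, 9, 10, 11, 12]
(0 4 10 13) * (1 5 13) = (0 4 10 1 5 13) = [4, 5, 2, 3, 10, 13, 6, 7, 8, 9, 1, 11, 12, 0]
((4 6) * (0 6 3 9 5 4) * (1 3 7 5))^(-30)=(9)=[0, 1, 2, 3, 4, 5, 6, 7, 8, 9]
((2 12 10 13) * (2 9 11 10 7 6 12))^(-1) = (6 7 12)(9 13 10 11) = [0, 1, 2, 3, 4, 5, 7, 12, 8, 13, 11, 9, 6, 10]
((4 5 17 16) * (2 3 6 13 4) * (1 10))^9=(1 10)(2 3 6 13 4 5 17 16)=[0, 10, 3, 6, 5, 17, 13, 7, 8, 9, 1, 11, 12, 4, 14, 15, 2, 16]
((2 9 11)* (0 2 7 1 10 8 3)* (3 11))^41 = [2, 10, 9, 0, 4, 5, 6, 1, 11, 3, 8, 7] = (0 2 9 3)(1 10 8 11 7)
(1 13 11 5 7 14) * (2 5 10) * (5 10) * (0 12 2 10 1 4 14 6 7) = (0 12 2 1 13 11 5)(4 14)(6 7) = [12, 13, 1, 3, 14, 0, 7, 6, 8, 9, 10, 5, 2, 11, 4]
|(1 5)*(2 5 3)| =|(1 3 2 5)| =4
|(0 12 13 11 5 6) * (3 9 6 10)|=|(0 12 13 11 5 10 3 9 6)|=9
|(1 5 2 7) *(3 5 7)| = |(1 7)(2 3 5)| = 6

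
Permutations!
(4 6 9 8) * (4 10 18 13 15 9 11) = (4 6 11)(8 10 18 13 15 9) = [0, 1, 2, 3, 6, 5, 11, 7, 10, 8, 18, 4, 12, 15, 14, 9, 16, 17, 13]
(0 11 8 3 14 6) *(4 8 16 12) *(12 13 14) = (0 11 16 13 14 6)(3 12 4 8) = [11, 1, 2, 12, 8, 5, 0, 7, 3, 9, 10, 16, 4, 14, 6, 15, 13]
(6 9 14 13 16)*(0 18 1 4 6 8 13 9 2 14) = [18, 4, 14, 3, 6, 5, 2, 7, 13, 0, 10, 11, 12, 16, 9, 15, 8, 17, 1] = (0 18 1 4 6 2 14 9)(8 13 16)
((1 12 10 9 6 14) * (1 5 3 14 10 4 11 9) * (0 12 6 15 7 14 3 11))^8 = (0 4 12)(1 10 6)(5 9 7)(11 15 14) = [4, 10, 2, 3, 12, 9, 1, 5, 8, 7, 6, 15, 0, 13, 11, 14]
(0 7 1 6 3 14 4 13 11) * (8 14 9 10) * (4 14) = [7, 6, 2, 9, 13, 5, 3, 1, 4, 10, 8, 0, 12, 11, 14] = (14)(0 7 1 6 3 9 10 8 4 13 11)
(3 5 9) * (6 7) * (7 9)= (3 5 7 6 9)= [0, 1, 2, 5, 4, 7, 9, 6, 8, 3]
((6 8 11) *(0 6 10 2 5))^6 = [5, 1, 10, 3, 4, 2, 0, 7, 6, 9, 11, 8] = (0 5 2 10 11 8 6)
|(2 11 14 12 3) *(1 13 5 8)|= |(1 13 5 8)(2 11 14 12 3)|= 20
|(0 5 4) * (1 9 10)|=|(0 5 4)(1 9 10)|=3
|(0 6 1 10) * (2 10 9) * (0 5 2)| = 12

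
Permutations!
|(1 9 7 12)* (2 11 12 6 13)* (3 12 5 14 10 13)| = |(1 9 7 6 3 12)(2 11 5 14 10 13)| = 6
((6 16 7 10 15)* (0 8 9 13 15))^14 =(0 6 8 16 9 7 13 10 15) =[6, 1, 2, 3, 4, 5, 8, 13, 16, 7, 15, 11, 12, 10, 14, 0, 9]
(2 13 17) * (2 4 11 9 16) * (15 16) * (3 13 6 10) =(2 6 10 3 13 17 4 11 9 15 16) =[0, 1, 6, 13, 11, 5, 10, 7, 8, 15, 3, 9, 12, 17, 14, 16, 2, 4]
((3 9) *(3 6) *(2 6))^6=(2 3)(6 9)=[0, 1, 3, 2, 4, 5, 9, 7, 8, 6]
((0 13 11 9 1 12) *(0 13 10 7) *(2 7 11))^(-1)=(0 7 2 13 12 1 9 11 10)=[7, 9, 13, 3, 4, 5, 6, 2, 8, 11, 0, 10, 1, 12]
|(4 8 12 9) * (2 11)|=4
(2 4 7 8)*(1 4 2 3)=[0, 4, 2, 1, 7, 5, 6, 8, 3]=(1 4 7 8 3)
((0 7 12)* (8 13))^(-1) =(0 12 7)(8 13) =[12, 1, 2, 3, 4, 5, 6, 0, 13, 9, 10, 11, 7, 8]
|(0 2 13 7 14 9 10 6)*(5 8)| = 8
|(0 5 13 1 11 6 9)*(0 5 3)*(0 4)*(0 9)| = 9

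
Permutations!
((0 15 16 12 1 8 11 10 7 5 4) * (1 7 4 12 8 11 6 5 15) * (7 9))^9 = (0 4 10 11 1)(5 12 9 7 15 16 8 6) = [4, 0, 2, 3, 10, 12, 5, 15, 6, 7, 11, 1, 9, 13, 14, 16, 8]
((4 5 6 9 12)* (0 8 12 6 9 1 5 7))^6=(0 8 12 4 7)(1 9)(5 6)=[8, 9, 2, 3, 7, 6, 5, 0, 12, 1, 10, 11, 4]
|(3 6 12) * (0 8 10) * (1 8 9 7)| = |(0 9 7 1 8 10)(3 6 12)| = 6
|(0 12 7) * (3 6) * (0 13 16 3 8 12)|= 7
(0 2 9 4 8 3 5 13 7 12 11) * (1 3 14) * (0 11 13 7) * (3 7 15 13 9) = (0 2 3 5 15 13)(1 7 12 9 4 8 14) = [2, 7, 3, 5, 8, 15, 6, 12, 14, 4, 10, 11, 9, 0, 1, 13]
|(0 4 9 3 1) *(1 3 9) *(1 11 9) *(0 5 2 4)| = 6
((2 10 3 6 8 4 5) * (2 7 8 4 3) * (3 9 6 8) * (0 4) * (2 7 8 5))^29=(0 6 9 8 5 3 7 10 2 4)=[6, 1, 4, 7, 0, 3, 9, 10, 5, 8, 2]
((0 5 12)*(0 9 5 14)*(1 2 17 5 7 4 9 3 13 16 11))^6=(1 13 5)(2 16 12)(3 17 11)=[0, 13, 16, 17, 4, 1, 6, 7, 8, 9, 10, 3, 2, 5, 14, 15, 12, 11]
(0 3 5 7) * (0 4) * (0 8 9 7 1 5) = [3, 5, 2, 0, 8, 1, 6, 4, 9, 7] = (0 3)(1 5)(4 8 9 7)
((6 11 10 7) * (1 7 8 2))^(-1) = (1 2 8 10 11 6 7) = [0, 2, 8, 3, 4, 5, 7, 1, 10, 9, 11, 6]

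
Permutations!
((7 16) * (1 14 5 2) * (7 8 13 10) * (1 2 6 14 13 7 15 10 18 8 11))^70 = (18)(5 6 14) = [0, 1, 2, 3, 4, 6, 14, 7, 8, 9, 10, 11, 12, 13, 5, 15, 16, 17, 18]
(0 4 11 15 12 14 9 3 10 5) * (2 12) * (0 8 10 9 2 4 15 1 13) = (0 15 4 11 1 13)(2 12 14)(3 9)(5 8 10) = [15, 13, 12, 9, 11, 8, 6, 7, 10, 3, 5, 1, 14, 0, 2, 4]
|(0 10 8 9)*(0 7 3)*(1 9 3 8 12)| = 8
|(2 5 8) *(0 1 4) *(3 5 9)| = |(0 1 4)(2 9 3 5 8)| = 15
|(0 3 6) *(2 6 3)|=|(0 2 6)|=3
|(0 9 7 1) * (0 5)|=|(0 9 7 1 5)|=5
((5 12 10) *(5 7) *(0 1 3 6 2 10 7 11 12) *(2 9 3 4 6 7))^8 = (12) = [0, 1, 2, 3, 4, 5, 6, 7, 8, 9, 10, 11, 12]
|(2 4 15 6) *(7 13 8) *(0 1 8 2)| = 9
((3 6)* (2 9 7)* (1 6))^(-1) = (1 3 6)(2 7 9) = [0, 3, 7, 6, 4, 5, 1, 9, 8, 2]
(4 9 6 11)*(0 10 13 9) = (0 10 13 9 6 11 4) = [10, 1, 2, 3, 0, 5, 11, 7, 8, 6, 13, 4, 12, 9]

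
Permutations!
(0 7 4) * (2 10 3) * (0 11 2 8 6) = (0 7 4 11 2 10 3 8 6) = [7, 1, 10, 8, 11, 5, 0, 4, 6, 9, 3, 2]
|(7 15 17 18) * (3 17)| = |(3 17 18 7 15)| = 5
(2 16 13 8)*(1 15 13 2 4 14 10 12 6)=(1 15 13 8 4 14 10 12 6)(2 16)=[0, 15, 16, 3, 14, 5, 1, 7, 4, 9, 12, 11, 6, 8, 10, 13, 2]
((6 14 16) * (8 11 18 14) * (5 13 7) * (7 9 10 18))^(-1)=[0, 1, 2, 3, 4, 7, 16, 11, 6, 13, 9, 8, 12, 5, 18, 15, 14, 17, 10]=(5 7 11 8 6 16 14 18 10 9 13)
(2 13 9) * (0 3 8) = (0 3 8)(2 13 9) = [3, 1, 13, 8, 4, 5, 6, 7, 0, 2, 10, 11, 12, 9]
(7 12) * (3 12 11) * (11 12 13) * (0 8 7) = (0 8 7 12)(3 13 11) = [8, 1, 2, 13, 4, 5, 6, 12, 7, 9, 10, 3, 0, 11]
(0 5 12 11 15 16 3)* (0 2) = [5, 1, 0, 2, 4, 12, 6, 7, 8, 9, 10, 15, 11, 13, 14, 16, 3] = (0 5 12 11 15 16 3 2)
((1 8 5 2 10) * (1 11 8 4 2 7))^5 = (1 8 2 7 11 4 5 10) = [0, 8, 7, 3, 5, 10, 6, 11, 2, 9, 1, 4]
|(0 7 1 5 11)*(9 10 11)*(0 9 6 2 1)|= 12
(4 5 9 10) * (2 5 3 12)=(2 5 9 10 4 3 12)=[0, 1, 5, 12, 3, 9, 6, 7, 8, 10, 4, 11, 2]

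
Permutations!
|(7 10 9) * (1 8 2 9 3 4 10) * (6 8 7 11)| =|(1 7)(2 9 11 6 8)(3 4 10)| =30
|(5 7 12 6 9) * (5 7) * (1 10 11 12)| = |(1 10 11 12 6 9 7)| = 7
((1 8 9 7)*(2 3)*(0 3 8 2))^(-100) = (9) = [0, 1, 2, 3, 4, 5, 6, 7, 8, 9]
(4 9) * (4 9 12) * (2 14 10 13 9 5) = (2 14 10 13 9 5)(4 12) = [0, 1, 14, 3, 12, 2, 6, 7, 8, 5, 13, 11, 4, 9, 10]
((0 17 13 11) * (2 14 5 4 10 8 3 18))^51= [11, 1, 4, 14, 3, 8, 6, 7, 2, 9, 18, 13, 12, 17, 10, 15, 16, 0, 5]= (0 11 13 17)(2 4 3 14 10 18 5 8)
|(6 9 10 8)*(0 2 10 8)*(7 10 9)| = 7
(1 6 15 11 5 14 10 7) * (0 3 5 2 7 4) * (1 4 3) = [1, 6, 7, 5, 0, 14, 15, 4, 8, 9, 3, 2, 12, 13, 10, 11] = (0 1 6 15 11 2 7 4)(3 5 14 10)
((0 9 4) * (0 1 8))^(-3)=(0 4 8 9 1)=[4, 0, 2, 3, 8, 5, 6, 7, 9, 1]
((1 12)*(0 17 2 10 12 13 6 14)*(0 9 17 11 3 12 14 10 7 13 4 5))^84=(2 10)(6 17)(7 14)(9 13)=[0, 1, 10, 3, 4, 5, 17, 14, 8, 13, 2, 11, 12, 9, 7, 15, 16, 6]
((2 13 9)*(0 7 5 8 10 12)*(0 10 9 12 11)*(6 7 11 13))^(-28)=(2 7 8)(5 9 6)(10 12 13)=[0, 1, 7, 3, 4, 9, 5, 8, 2, 6, 12, 11, 13, 10]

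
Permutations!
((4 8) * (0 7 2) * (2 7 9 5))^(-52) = (9) = [0, 1, 2, 3, 4, 5, 6, 7, 8, 9]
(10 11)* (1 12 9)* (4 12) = (1 4 12 9)(10 11) = [0, 4, 2, 3, 12, 5, 6, 7, 8, 1, 11, 10, 9]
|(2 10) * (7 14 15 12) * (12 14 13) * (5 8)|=|(2 10)(5 8)(7 13 12)(14 15)|=6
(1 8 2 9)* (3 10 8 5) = [0, 5, 9, 10, 4, 3, 6, 7, 2, 1, 8] = (1 5 3 10 8 2 9)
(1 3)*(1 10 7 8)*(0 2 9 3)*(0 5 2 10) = (0 10 7 8 1 5 2 9 3) = [10, 5, 9, 0, 4, 2, 6, 8, 1, 3, 7]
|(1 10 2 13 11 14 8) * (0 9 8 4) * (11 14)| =9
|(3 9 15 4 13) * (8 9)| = 6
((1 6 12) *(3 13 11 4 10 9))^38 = (1 12 6)(3 11 10)(4 9 13) = [0, 12, 2, 11, 9, 5, 1, 7, 8, 13, 3, 10, 6, 4]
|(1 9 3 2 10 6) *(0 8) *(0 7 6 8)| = |(1 9 3 2 10 8 7 6)| = 8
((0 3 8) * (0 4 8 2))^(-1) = [2, 1, 3, 0, 8, 5, 6, 7, 4] = (0 2 3)(4 8)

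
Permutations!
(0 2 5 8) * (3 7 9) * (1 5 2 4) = [4, 5, 2, 7, 1, 8, 6, 9, 0, 3] = (0 4 1 5 8)(3 7 9)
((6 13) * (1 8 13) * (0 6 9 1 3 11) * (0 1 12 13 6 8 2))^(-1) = [2, 11, 1, 6, 4, 5, 8, 7, 0, 13, 10, 3, 9, 12] = (0 2 1 11 3 6 8)(9 13 12)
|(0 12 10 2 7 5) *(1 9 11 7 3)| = 10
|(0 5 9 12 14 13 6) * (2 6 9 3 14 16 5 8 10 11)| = 42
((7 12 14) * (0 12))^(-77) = [7, 1, 2, 3, 4, 5, 6, 14, 8, 9, 10, 11, 0, 13, 12] = (0 7 14 12)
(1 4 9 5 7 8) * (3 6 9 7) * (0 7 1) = (0 7 8)(1 4)(3 6 9 5) = [7, 4, 2, 6, 1, 3, 9, 8, 0, 5]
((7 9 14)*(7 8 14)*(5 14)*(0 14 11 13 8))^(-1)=(0 14)(5 8 13 11)(7 9)=[14, 1, 2, 3, 4, 8, 6, 9, 13, 7, 10, 5, 12, 11, 0]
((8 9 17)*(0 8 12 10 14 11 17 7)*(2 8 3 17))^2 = (0 17 10 11 8 7 3 12 14 2 9) = [17, 1, 9, 12, 4, 5, 6, 3, 7, 0, 11, 8, 14, 13, 2, 15, 16, 10]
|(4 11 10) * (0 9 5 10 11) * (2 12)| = 10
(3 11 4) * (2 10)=(2 10)(3 11 4)=[0, 1, 10, 11, 3, 5, 6, 7, 8, 9, 2, 4]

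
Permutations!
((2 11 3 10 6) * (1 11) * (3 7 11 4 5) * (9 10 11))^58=[0, 6, 10, 4, 2, 1, 9, 3, 8, 11, 7, 5]=(1 6 9 11 5)(2 10 7 3 4)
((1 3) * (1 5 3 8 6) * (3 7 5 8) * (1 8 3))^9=[0, 1, 2, 3, 4, 7, 8, 5, 6]=(5 7)(6 8)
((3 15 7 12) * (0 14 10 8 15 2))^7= (0 3 7 8 14 2 12 15 10)= [3, 1, 12, 7, 4, 5, 6, 8, 14, 9, 0, 11, 15, 13, 2, 10]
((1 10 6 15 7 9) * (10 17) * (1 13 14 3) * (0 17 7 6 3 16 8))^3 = (0 3 9 16 17 1 13 8 10 7 14)(6 15) = [3, 13, 2, 9, 4, 5, 15, 14, 10, 16, 7, 11, 12, 8, 0, 6, 17, 1]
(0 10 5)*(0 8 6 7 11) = [10, 1, 2, 3, 4, 8, 7, 11, 6, 9, 5, 0] = (0 10 5 8 6 7 11)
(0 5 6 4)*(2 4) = (0 5 6 2 4) = [5, 1, 4, 3, 0, 6, 2]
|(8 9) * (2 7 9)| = |(2 7 9 8)| = 4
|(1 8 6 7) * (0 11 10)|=|(0 11 10)(1 8 6 7)|=12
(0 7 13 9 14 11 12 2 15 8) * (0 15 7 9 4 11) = (0 9 14)(2 7 13 4 11 12)(8 15) = [9, 1, 7, 3, 11, 5, 6, 13, 15, 14, 10, 12, 2, 4, 0, 8]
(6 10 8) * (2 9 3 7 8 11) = (2 9 3 7 8 6 10 11) = [0, 1, 9, 7, 4, 5, 10, 8, 6, 3, 11, 2]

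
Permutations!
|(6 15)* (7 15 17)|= 4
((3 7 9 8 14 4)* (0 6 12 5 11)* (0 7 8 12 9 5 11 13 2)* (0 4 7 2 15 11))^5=(0 6 9 12)(2 7)(3 13)(4 5)(8 15)(11 14)=[6, 1, 7, 13, 5, 4, 9, 2, 15, 12, 10, 14, 0, 3, 11, 8]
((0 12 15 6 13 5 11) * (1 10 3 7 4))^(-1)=(0 11 5 13 6 15 12)(1 4 7 3 10)=[11, 4, 2, 10, 7, 13, 15, 3, 8, 9, 1, 5, 0, 6, 14, 12]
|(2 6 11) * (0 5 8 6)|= 6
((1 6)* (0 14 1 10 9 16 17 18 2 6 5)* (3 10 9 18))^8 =(18) =[0, 1, 2, 3, 4, 5, 6, 7, 8, 9, 10, 11, 12, 13, 14, 15, 16, 17, 18]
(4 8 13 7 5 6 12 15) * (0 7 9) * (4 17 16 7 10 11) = (0 10 11 4 8 13 9)(5 6 12 15 17 16 7) = [10, 1, 2, 3, 8, 6, 12, 5, 13, 0, 11, 4, 15, 9, 14, 17, 7, 16]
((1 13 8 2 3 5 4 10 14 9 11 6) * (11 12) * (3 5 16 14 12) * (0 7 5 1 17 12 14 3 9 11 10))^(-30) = (17)(0 5)(1 8)(2 13)(4 7) = [5, 8, 13, 3, 7, 0, 6, 4, 1, 9, 10, 11, 12, 2, 14, 15, 16, 17]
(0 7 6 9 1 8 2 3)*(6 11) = [7, 8, 3, 0, 4, 5, 9, 11, 2, 1, 10, 6] = (0 7 11 6 9 1 8 2 3)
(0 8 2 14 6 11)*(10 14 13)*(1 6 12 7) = (0 8 2 13 10 14 12 7 1 6 11) = [8, 6, 13, 3, 4, 5, 11, 1, 2, 9, 14, 0, 7, 10, 12]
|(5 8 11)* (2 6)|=6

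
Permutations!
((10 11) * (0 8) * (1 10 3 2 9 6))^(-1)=(0 8)(1 6 9 2 3 11 10)=[8, 6, 3, 11, 4, 5, 9, 7, 0, 2, 1, 10]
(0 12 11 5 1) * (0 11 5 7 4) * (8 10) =(0 12 5 1 11 7 4)(8 10) =[12, 11, 2, 3, 0, 1, 6, 4, 10, 9, 8, 7, 5]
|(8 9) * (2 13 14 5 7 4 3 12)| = 8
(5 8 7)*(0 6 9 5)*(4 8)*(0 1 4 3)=(0 6 9 5 3)(1 4 8 7)=[6, 4, 2, 0, 8, 3, 9, 1, 7, 5]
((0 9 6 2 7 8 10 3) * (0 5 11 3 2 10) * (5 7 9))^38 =(0 11 7)(2 6)(3 8 5)(9 10) =[11, 1, 6, 8, 4, 3, 2, 0, 5, 10, 9, 7]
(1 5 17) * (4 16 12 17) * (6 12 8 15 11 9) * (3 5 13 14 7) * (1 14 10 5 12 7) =(1 13 10 5 4 16 8 15 11 9 6 7 3 12 17 14) =[0, 13, 2, 12, 16, 4, 7, 3, 15, 6, 5, 9, 17, 10, 1, 11, 8, 14]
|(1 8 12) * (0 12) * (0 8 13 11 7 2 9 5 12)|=|(1 13 11 7 2 9 5 12)|=8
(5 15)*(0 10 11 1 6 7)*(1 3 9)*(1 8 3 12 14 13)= [10, 6, 2, 9, 4, 15, 7, 0, 3, 8, 11, 12, 14, 1, 13, 5]= (0 10 11 12 14 13 1 6 7)(3 9 8)(5 15)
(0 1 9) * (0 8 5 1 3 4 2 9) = (0 3 4 2 9 8 5 1) = [3, 0, 9, 4, 2, 1, 6, 7, 5, 8]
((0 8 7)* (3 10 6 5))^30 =(3 6)(5 10) =[0, 1, 2, 6, 4, 10, 3, 7, 8, 9, 5]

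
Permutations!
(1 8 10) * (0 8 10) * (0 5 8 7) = (0 7)(1 10)(5 8) = [7, 10, 2, 3, 4, 8, 6, 0, 5, 9, 1]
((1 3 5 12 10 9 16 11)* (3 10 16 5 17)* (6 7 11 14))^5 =(1 16)(3 17)(5 7)(6 9)(10 14)(11 12) =[0, 16, 2, 17, 4, 7, 9, 5, 8, 6, 14, 12, 11, 13, 10, 15, 1, 3]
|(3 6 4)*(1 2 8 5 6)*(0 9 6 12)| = 10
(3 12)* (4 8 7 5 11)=(3 12)(4 8 7 5 11)=[0, 1, 2, 12, 8, 11, 6, 5, 7, 9, 10, 4, 3]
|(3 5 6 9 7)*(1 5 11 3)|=10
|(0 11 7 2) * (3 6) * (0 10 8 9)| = 14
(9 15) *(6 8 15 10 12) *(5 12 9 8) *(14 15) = (5 12 6)(8 14 15)(9 10) = [0, 1, 2, 3, 4, 12, 5, 7, 14, 10, 9, 11, 6, 13, 15, 8]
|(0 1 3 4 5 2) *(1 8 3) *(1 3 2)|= |(0 8 2)(1 3 4 5)|= 12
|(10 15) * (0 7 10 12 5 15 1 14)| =15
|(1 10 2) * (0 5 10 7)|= |(0 5 10 2 1 7)|= 6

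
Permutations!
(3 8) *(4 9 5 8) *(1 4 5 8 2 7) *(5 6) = (1 4 9 8 3 6 5 2 7) = [0, 4, 7, 6, 9, 2, 5, 1, 3, 8]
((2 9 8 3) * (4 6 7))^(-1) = [0, 1, 3, 8, 7, 5, 4, 6, 9, 2] = (2 3 8 9)(4 7 6)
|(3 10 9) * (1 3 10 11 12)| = 4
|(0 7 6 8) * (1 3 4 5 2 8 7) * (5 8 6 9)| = |(0 1 3 4 8)(2 6 7 9 5)| = 5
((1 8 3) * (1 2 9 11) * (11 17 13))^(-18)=(1 13 9 3)(2 8 11 17)=[0, 13, 8, 1, 4, 5, 6, 7, 11, 3, 10, 17, 12, 9, 14, 15, 16, 2]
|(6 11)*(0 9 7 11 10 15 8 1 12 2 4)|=|(0 9 7 11 6 10 15 8 1 12 2 4)|=12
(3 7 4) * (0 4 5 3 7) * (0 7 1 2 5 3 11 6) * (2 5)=(0 4 1 5 11 6)(3 7)=[4, 5, 2, 7, 1, 11, 0, 3, 8, 9, 10, 6]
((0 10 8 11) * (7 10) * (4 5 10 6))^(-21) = (0 4 8 7 5 11 6 10) = [4, 1, 2, 3, 8, 11, 10, 5, 7, 9, 0, 6]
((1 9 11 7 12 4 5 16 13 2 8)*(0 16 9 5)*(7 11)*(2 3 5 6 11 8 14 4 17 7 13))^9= (17)(0 4 14 2 16)(1 6 11 8)(3 5 9 13)= [4, 6, 16, 5, 14, 9, 11, 7, 1, 13, 10, 8, 12, 3, 2, 15, 0, 17]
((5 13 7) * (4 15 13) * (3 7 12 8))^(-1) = (3 8 12 13 15 4 5 7) = [0, 1, 2, 8, 5, 7, 6, 3, 12, 9, 10, 11, 13, 15, 14, 4]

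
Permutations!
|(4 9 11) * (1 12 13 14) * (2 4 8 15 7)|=28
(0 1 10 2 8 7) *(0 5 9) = (0 1 10 2 8 7 5 9) = [1, 10, 8, 3, 4, 9, 6, 5, 7, 0, 2]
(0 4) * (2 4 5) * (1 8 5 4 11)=(0 4)(1 8 5 2 11)=[4, 8, 11, 3, 0, 2, 6, 7, 5, 9, 10, 1]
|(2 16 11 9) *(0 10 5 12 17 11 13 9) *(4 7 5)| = |(0 10 4 7 5 12 17 11)(2 16 13 9)| = 8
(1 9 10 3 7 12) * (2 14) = (1 9 10 3 7 12)(2 14) = [0, 9, 14, 7, 4, 5, 6, 12, 8, 10, 3, 11, 1, 13, 2]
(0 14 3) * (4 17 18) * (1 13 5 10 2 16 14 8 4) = (0 8 4 17 18 1 13 5 10 2 16 14 3) = [8, 13, 16, 0, 17, 10, 6, 7, 4, 9, 2, 11, 12, 5, 3, 15, 14, 18, 1]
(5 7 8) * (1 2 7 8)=(1 2 7)(5 8)=[0, 2, 7, 3, 4, 8, 6, 1, 5]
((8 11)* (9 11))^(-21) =(11) =[0, 1, 2, 3, 4, 5, 6, 7, 8, 9, 10, 11]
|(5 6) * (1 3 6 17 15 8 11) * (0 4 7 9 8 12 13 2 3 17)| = 15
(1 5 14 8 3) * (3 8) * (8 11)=(1 5 14 3)(8 11)=[0, 5, 2, 1, 4, 14, 6, 7, 11, 9, 10, 8, 12, 13, 3]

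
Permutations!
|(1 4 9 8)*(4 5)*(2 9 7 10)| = |(1 5 4 7 10 2 9 8)| = 8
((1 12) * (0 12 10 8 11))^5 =(0 11 8 10 1 12) =[11, 12, 2, 3, 4, 5, 6, 7, 10, 9, 1, 8, 0]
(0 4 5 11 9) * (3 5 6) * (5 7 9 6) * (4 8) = (0 8 4 5 11 6 3 7 9) = [8, 1, 2, 7, 5, 11, 3, 9, 4, 0, 10, 6]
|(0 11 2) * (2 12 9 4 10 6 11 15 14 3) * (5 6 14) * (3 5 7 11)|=13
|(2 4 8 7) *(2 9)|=5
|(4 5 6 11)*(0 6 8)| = |(0 6 11 4 5 8)| = 6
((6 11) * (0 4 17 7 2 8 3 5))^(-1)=(0 5 3 8 2 7 17 4)(6 11)=[5, 1, 7, 8, 0, 3, 11, 17, 2, 9, 10, 6, 12, 13, 14, 15, 16, 4]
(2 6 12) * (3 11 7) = (2 6 12)(3 11 7) = [0, 1, 6, 11, 4, 5, 12, 3, 8, 9, 10, 7, 2]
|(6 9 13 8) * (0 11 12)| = |(0 11 12)(6 9 13 8)| = 12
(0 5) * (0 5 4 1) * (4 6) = (0 6 4 1) = [6, 0, 2, 3, 1, 5, 4]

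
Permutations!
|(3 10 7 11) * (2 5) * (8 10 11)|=6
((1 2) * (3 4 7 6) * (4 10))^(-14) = [0, 1, 2, 10, 7, 5, 3, 6, 8, 9, 4] = (3 10 4 7 6)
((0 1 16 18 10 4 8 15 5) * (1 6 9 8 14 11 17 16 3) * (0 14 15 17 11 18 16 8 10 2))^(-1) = (0 2 18 14 5 15 4 10 9 6)(1 3)(8 17) = [2, 3, 18, 1, 10, 15, 0, 7, 17, 6, 9, 11, 12, 13, 5, 4, 16, 8, 14]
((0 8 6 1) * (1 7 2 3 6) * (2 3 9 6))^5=(9)(0 1 8)=[1, 8, 2, 3, 4, 5, 6, 7, 0, 9]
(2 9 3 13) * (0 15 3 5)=(0 15 3 13 2 9 5)=[15, 1, 9, 13, 4, 0, 6, 7, 8, 5, 10, 11, 12, 2, 14, 3]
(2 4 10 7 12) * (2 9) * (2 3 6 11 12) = (2 4 10 7)(3 6 11 12 9) = [0, 1, 4, 6, 10, 5, 11, 2, 8, 3, 7, 12, 9]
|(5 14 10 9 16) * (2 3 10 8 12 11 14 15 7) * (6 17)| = 8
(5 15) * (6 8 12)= (5 15)(6 8 12)= [0, 1, 2, 3, 4, 15, 8, 7, 12, 9, 10, 11, 6, 13, 14, 5]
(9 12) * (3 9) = (3 9 12) = [0, 1, 2, 9, 4, 5, 6, 7, 8, 12, 10, 11, 3]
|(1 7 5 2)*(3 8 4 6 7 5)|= |(1 5 2)(3 8 4 6 7)|= 15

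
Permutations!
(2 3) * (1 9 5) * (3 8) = [0, 9, 8, 2, 4, 1, 6, 7, 3, 5] = (1 9 5)(2 8 3)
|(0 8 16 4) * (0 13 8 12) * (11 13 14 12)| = 8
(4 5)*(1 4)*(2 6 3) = (1 4 5)(2 6 3) = [0, 4, 6, 2, 5, 1, 3]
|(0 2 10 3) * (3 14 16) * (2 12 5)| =8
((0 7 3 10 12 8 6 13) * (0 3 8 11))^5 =(0 3 7 10 8 12 6 11 13) =[3, 1, 2, 7, 4, 5, 11, 10, 12, 9, 8, 13, 6, 0]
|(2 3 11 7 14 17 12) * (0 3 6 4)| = 10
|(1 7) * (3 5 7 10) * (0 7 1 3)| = |(0 7 3 5 1 10)| = 6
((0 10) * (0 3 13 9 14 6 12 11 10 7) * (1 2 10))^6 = (1 14 10 12 13)(2 6 3 11 9) = [0, 14, 6, 11, 4, 5, 3, 7, 8, 2, 12, 9, 13, 1, 10]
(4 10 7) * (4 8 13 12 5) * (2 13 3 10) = (2 13 12 5 4)(3 10 7 8) = [0, 1, 13, 10, 2, 4, 6, 8, 3, 9, 7, 11, 5, 12]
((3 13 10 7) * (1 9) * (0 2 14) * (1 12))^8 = (0 14 2)(1 12 9) = [14, 12, 0, 3, 4, 5, 6, 7, 8, 1, 10, 11, 9, 13, 2]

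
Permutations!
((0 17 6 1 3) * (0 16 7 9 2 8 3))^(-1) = [1, 6, 9, 8, 4, 5, 17, 16, 2, 7, 10, 11, 12, 13, 14, 15, 3, 0] = (0 1 6 17)(2 9 7 16 3 8)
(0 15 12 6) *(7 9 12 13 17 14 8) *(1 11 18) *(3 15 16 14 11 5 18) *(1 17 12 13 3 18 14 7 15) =(0 16 7 9 13 12 6)(1 5 14 8 15 3)(11 18 17) =[16, 5, 2, 1, 4, 14, 0, 9, 15, 13, 10, 18, 6, 12, 8, 3, 7, 11, 17]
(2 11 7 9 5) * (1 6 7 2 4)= [0, 6, 11, 3, 1, 4, 7, 9, 8, 5, 10, 2]= (1 6 7 9 5 4)(2 11)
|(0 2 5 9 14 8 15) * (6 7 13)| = |(0 2 5 9 14 8 15)(6 7 13)| = 21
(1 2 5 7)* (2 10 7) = (1 10 7)(2 5) = [0, 10, 5, 3, 4, 2, 6, 1, 8, 9, 7]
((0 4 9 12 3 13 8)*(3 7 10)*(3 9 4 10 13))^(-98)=(13)=[0, 1, 2, 3, 4, 5, 6, 7, 8, 9, 10, 11, 12, 13]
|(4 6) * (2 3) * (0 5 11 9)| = 4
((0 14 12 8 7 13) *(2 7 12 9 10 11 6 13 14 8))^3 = (0 2 9 6 8 7 10 13 12 14 11) = [2, 1, 9, 3, 4, 5, 8, 10, 7, 6, 13, 0, 14, 12, 11]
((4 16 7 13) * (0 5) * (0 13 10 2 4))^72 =(2 16 10 4 7) =[0, 1, 16, 3, 7, 5, 6, 2, 8, 9, 4, 11, 12, 13, 14, 15, 10]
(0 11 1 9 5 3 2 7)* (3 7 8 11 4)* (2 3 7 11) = (0 4 7)(1 9 5 11)(2 8) = [4, 9, 8, 3, 7, 11, 6, 0, 2, 5, 10, 1]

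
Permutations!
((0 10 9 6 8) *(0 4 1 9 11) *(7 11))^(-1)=(0 11 7 10)(1 4 8 6 9)=[11, 4, 2, 3, 8, 5, 9, 10, 6, 1, 0, 7]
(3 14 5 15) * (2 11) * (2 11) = (3 14 5 15) = [0, 1, 2, 14, 4, 15, 6, 7, 8, 9, 10, 11, 12, 13, 5, 3]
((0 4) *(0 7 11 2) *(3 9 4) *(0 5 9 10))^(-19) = [10, 1, 11, 0, 9, 2, 6, 4, 8, 5, 3, 7] = (0 10 3)(2 11 7 4 9 5)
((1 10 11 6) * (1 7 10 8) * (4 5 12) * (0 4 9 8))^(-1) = [1, 8, 2, 3, 0, 4, 11, 6, 9, 12, 7, 10, 5] = (0 1 8 9 12 5 4)(6 11 10 7)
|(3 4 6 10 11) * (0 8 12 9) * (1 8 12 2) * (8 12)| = 30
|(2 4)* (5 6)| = |(2 4)(5 6)| = 2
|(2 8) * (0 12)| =|(0 12)(2 8)| =2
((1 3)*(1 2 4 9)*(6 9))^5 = (1 9 6 4 2 3) = [0, 9, 3, 1, 2, 5, 4, 7, 8, 6]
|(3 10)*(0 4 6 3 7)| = |(0 4 6 3 10 7)| = 6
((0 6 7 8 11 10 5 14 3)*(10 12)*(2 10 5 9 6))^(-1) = [3, 1, 0, 14, 4, 12, 9, 6, 7, 10, 2, 8, 11, 13, 5] = (0 3 14 5 12 11 8 7 6 9 10 2)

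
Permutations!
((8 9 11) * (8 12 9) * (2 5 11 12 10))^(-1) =(2 10 11 5)(9 12) =[0, 1, 10, 3, 4, 2, 6, 7, 8, 12, 11, 5, 9]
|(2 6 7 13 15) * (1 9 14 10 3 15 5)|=|(1 9 14 10 3 15 2 6 7 13 5)|=11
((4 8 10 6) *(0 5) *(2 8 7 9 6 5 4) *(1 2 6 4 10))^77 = (0 5 10)(1 8 2)(4 9 7) = [5, 8, 1, 3, 9, 10, 6, 4, 2, 7, 0]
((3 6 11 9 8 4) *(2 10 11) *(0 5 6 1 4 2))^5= (11)(0 6 5)(1 3 4)= [6, 3, 2, 4, 1, 0, 5, 7, 8, 9, 10, 11]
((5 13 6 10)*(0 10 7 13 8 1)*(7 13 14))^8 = (14)(0 8 10 1 5) = [8, 5, 2, 3, 4, 0, 6, 7, 10, 9, 1, 11, 12, 13, 14]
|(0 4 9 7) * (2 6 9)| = |(0 4 2 6 9 7)| = 6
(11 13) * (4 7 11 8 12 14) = [0, 1, 2, 3, 7, 5, 6, 11, 12, 9, 10, 13, 14, 8, 4] = (4 7 11 13 8 12 14)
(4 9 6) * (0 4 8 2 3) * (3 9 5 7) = [4, 1, 9, 0, 5, 7, 8, 3, 2, 6] = (0 4 5 7 3)(2 9 6 8)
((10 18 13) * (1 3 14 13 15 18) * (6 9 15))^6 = [0, 3, 2, 14, 4, 5, 15, 7, 8, 18, 1, 11, 12, 10, 13, 6, 16, 17, 9] = (1 3 14 13 10)(6 15)(9 18)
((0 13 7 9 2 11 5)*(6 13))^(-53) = (0 7 11 6 9 5 13 2) = [7, 1, 0, 3, 4, 13, 9, 11, 8, 5, 10, 6, 12, 2]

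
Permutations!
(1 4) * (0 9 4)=[9, 0, 2, 3, 1, 5, 6, 7, 8, 4]=(0 9 4 1)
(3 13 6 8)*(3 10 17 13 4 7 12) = [0, 1, 2, 4, 7, 5, 8, 12, 10, 9, 17, 11, 3, 6, 14, 15, 16, 13] = (3 4 7 12)(6 8 10 17 13)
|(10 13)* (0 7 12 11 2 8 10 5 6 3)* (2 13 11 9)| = |(0 7 12 9 2 8 10 11 13 5 6 3)| = 12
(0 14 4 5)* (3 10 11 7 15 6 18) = [14, 1, 2, 10, 5, 0, 18, 15, 8, 9, 11, 7, 12, 13, 4, 6, 16, 17, 3] = (0 14 4 5)(3 10 11 7 15 6 18)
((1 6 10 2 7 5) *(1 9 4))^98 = [0, 10, 5, 3, 6, 4, 2, 9, 8, 1, 7] = (1 10 7 9)(2 5 4 6)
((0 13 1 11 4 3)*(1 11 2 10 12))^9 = (0 3 4 11 13)(1 2 10 12) = [3, 2, 10, 4, 11, 5, 6, 7, 8, 9, 12, 13, 1, 0]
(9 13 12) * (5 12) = [0, 1, 2, 3, 4, 12, 6, 7, 8, 13, 10, 11, 9, 5] = (5 12 9 13)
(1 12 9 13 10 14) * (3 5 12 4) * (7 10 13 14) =(1 4 3 5 12 9 14)(7 10) =[0, 4, 2, 5, 3, 12, 6, 10, 8, 14, 7, 11, 9, 13, 1]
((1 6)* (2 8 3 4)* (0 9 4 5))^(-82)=(0 4 8 5 9 2 3)=[4, 1, 3, 0, 8, 9, 6, 7, 5, 2]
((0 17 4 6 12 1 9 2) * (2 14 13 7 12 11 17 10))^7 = (0 10 2)(1 9 14 13 7 12)(4 17 11 6) = [10, 9, 0, 3, 17, 5, 4, 12, 8, 14, 2, 6, 1, 7, 13, 15, 16, 11]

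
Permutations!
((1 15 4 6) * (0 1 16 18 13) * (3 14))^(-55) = (0 1 15 4 6 16 18 13)(3 14) = [1, 15, 2, 14, 6, 5, 16, 7, 8, 9, 10, 11, 12, 0, 3, 4, 18, 17, 13]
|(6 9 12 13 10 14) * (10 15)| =7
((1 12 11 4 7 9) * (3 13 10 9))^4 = [0, 7, 2, 1, 10, 5, 6, 9, 8, 4, 11, 13, 3, 12] = (1 7 9 4 10 11 13 12 3)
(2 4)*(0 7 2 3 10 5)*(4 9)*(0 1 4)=(0 7 2 9)(1 4 3 10 5)=[7, 4, 9, 10, 3, 1, 6, 2, 8, 0, 5]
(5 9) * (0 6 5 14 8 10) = (0 6 5 9 14 8 10) = [6, 1, 2, 3, 4, 9, 5, 7, 10, 14, 0, 11, 12, 13, 8]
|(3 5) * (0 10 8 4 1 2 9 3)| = 9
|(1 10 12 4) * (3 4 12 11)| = |(12)(1 10 11 3 4)| = 5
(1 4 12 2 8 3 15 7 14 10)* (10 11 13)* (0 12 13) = (0 12 2 8 3 15 7 14 11)(1 4 13 10) = [12, 4, 8, 15, 13, 5, 6, 14, 3, 9, 1, 0, 2, 10, 11, 7]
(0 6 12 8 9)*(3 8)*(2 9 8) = (0 6 12 3 2 9) = [6, 1, 9, 2, 4, 5, 12, 7, 8, 0, 10, 11, 3]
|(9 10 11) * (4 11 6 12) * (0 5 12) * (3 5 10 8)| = 21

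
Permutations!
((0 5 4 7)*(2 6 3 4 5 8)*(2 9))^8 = (9) = [0, 1, 2, 3, 4, 5, 6, 7, 8, 9]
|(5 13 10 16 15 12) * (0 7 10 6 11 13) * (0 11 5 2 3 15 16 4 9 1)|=|(16)(0 7 10 4 9 1)(2 3 15 12)(5 11 13 6)|=12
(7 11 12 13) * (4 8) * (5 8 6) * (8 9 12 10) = (4 6 5 9 12 13 7 11 10 8) = [0, 1, 2, 3, 6, 9, 5, 11, 4, 12, 8, 10, 13, 7]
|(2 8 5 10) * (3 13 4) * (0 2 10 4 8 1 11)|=20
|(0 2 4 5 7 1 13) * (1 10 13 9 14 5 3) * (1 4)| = 18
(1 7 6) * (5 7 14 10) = (1 14 10 5 7 6) = [0, 14, 2, 3, 4, 7, 1, 6, 8, 9, 5, 11, 12, 13, 10]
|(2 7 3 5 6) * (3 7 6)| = 2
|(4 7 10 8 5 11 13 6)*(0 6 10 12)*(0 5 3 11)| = |(0 6 4 7 12 5)(3 11 13 10 8)| = 30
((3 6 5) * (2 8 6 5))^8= (2 6 8)= [0, 1, 6, 3, 4, 5, 8, 7, 2]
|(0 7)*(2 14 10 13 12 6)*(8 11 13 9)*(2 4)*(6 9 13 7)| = 12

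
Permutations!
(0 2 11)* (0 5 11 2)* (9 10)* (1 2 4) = (1 2 4)(5 11)(9 10) = [0, 2, 4, 3, 1, 11, 6, 7, 8, 10, 9, 5]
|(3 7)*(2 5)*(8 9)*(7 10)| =|(2 5)(3 10 7)(8 9)| =6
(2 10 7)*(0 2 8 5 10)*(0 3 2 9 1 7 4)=[9, 7, 3, 2, 0, 10, 6, 8, 5, 1, 4]=(0 9 1 7 8 5 10 4)(2 3)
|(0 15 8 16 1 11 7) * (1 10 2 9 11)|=|(0 15 8 16 10 2 9 11 7)|=9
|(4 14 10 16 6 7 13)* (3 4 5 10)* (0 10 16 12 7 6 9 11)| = 9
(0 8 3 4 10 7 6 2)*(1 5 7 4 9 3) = (0 8 1 5 7 6 2)(3 9)(4 10) = [8, 5, 0, 9, 10, 7, 2, 6, 1, 3, 4]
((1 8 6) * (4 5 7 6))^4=(1 7 4)(5 8 6)=[0, 7, 2, 3, 1, 8, 5, 4, 6]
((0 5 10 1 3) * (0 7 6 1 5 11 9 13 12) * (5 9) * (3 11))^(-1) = [12, 6, 2, 0, 4, 11, 7, 3, 8, 10, 5, 1, 13, 9] = (0 12 13 9 10 5 11 1 6 7 3)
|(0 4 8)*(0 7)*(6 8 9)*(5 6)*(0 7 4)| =5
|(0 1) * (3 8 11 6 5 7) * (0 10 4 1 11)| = |(0 11 6 5 7 3 8)(1 10 4)| = 21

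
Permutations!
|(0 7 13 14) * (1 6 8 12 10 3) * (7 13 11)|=6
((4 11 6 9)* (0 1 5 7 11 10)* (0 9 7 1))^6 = (11) = [0, 1, 2, 3, 4, 5, 6, 7, 8, 9, 10, 11]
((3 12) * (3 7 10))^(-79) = (3 12 7 10) = [0, 1, 2, 12, 4, 5, 6, 10, 8, 9, 3, 11, 7]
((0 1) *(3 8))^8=(8)=[0, 1, 2, 3, 4, 5, 6, 7, 8]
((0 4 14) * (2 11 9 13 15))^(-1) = (0 14 4)(2 15 13 9 11) = [14, 1, 15, 3, 0, 5, 6, 7, 8, 11, 10, 2, 12, 9, 4, 13]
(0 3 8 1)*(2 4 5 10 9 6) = (0 3 8 1)(2 4 5 10 9 6) = [3, 0, 4, 8, 5, 10, 2, 7, 1, 6, 9]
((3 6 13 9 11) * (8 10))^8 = (3 9 6 11 13) = [0, 1, 2, 9, 4, 5, 11, 7, 8, 6, 10, 13, 12, 3]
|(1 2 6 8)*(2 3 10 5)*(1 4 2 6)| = 8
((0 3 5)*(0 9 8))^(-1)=(0 8 9 5 3)=[8, 1, 2, 0, 4, 3, 6, 7, 9, 5]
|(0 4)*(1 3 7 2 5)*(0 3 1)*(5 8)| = |(0 4 3 7 2 8 5)| = 7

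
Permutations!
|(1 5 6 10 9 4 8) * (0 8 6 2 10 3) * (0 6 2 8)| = |(1 5 8)(2 10 9 4)(3 6)| = 12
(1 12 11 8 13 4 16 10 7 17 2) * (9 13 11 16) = [0, 12, 1, 3, 9, 5, 6, 17, 11, 13, 7, 8, 16, 4, 14, 15, 10, 2] = (1 12 16 10 7 17 2)(4 9 13)(8 11)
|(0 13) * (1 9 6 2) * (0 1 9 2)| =|(0 13 1 2 9 6)| =6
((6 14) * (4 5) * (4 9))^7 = (4 5 9)(6 14) = [0, 1, 2, 3, 5, 9, 14, 7, 8, 4, 10, 11, 12, 13, 6]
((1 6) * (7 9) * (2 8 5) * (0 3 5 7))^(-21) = (9)(1 6) = [0, 6, 2, 3, 4, 5, 1, 7, 8, 9]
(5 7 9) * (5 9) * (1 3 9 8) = (1 3 9 8)(5 7) = [0, 3, 2, 9, 4, 7, 6, 5, 1, 8]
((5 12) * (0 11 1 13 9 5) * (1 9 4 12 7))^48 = [5, 12, 2, 3, 11, 13, 6, 4, 8, 1, 10, 7, 9, 0] = (0 5 13)(1 12 9)(4 11 7)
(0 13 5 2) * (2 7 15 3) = (0 13 5 7 15 3 2) = [13, 1, 0, 2, 4, 7, 6, 15, 8, 9, 10, 11, 12, 5, 14, 3]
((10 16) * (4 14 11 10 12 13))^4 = [0, 1, 2, 3, 16, 5, 6, 7, 8, 9, 4, 13, 11, 10, 12, 15, 14] = (4 16 14 12 11 13 10)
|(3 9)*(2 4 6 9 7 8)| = 7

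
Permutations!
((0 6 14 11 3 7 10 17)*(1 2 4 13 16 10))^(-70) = (0 4 11 10 1 6 13 3 17 2 14 16 7) = [4, 6, 14, 17, 11, 5, 13, 0, 8, 9, 1, 10, 12, 3, 16, 15, 7, 2]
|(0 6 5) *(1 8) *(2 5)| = |(0 6 2 5)(1 8)| = 4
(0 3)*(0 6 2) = (0 3 6 2) = [3, 1, 0, 6, 4, 5, 2]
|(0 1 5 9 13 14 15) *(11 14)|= 8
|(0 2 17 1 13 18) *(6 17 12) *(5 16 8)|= |(0 2 12 6 17 1 13 18)(5 16 8)|= 24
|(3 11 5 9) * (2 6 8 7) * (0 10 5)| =12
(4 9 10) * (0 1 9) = (0 1 9 10 4) = [1, 9, 2, 3, 0, 5, 6, 7, 8, 10, 4]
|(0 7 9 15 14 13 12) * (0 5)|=|(0 7 9 15 14 13 12 5)|=8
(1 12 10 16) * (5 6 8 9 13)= (1 12 10 16)(5 6 8 9 13)= [0, 12, 2, 3, 4, 6, 8, 7, 9, 13, 16, 11, 10, 5, 14, 15, 1]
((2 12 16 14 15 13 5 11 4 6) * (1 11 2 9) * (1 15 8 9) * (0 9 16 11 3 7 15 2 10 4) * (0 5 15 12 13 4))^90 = (16)(0 6 5 15 12 2 3)(1 10 4 11 13 7 9) = [6, 10, 3, 0, 11, 15, 5, 9, 8, 1, 4, 13, 2, 7, 14, 12, 16]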